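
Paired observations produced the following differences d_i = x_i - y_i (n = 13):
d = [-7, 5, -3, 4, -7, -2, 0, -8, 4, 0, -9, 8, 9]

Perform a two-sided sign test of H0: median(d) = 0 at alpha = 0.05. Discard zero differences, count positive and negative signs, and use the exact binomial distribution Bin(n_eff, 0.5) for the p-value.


Step 1: Discard zero differences. Original n = 13; n_eff = number of nonzero differences = 11.
Nonzero differences (with sign): -7, +5, -3, +4, -7, -2, -8, +4, -9, +8, +9
Step 2: Count signs: positive = 5, negative = 6.
Step 3: Under H0: P(positive) = 0.5, so the number of positives S ~ Bin(11, 0.5).
Step 4: Two-sided exact p-value = sum of Bin(11,0.5) probabilities at or below the observed probability = 1.000000.
Step 5: alpha = 0.05. fail to reject H0.

n_eff = 11, pos = 5, neg = 6, p = 1.000000, fail to reject H0.


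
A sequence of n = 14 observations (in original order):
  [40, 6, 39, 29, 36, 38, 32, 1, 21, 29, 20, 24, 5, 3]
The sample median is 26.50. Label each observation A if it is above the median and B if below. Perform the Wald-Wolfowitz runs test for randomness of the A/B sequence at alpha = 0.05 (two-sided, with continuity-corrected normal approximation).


Step 1: Compute median = 26.50; label A = above, B = below.
Labels in order: ABAAAAABBABBBB  (n_A = 7, n_B = 7)
Step 2: Count runs R = 6.
Step 3: Under H0 (random ordering), E[R] = 2*n_A*n_B/(n_A+n_B) + 1 = 2*7*7/14 + 1 = 8.0000.
        Var[R] = 2*n_A*n_B*(2*n_A*n_B - n_A - n_B) / ((n_A+n_B)^2 * (n_A+n_B-1)) = 8232/2548 = 3.2308.
        SD[R] = 1.7974.
Step 4: Continuity-corrected z = (R + 0.5 - E[R]) / SD[R] = (6 + 0.5 - 8.0000) / 1.7974 = -0.8345.
Step 5: Two-sided p-value via normal approximation = 2*(1 - Phi(|z|)) = 0.403986.
Step 6: alpha = 0.05. fail to reject H0.

R = 6, z = -0.8345, p = 0.403986, fail to reject H0.


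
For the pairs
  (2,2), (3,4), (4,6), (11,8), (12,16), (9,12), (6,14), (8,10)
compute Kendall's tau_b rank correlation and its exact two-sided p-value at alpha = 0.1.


Step 1: Enumerate the 28 unordered pairs (i,j) with i<j and classify each by sign(x_j-x_i) * sign(y_j-y_i).
  (1,2):dx=+1,dy=+2->C; (1,3):dx=+2,dy=+4->C; (1,4):dx=+9,dy=+6->C; (1,5):dx=+10,dy=+14->C
  (1,6):dx=+7,dy=+10->C; (1,7):dx=+4,dy=+12->C; (1,8):dx=+6,dy=+8->C; (2,3):dx=+1,dy=+2->C
  (2,4):dx=+8,dy=+4->C; (2,5):dx=+9,dy=+12->C; (2,6):dx=+6,dy=+8->C; (2,7):dx=+3,dy=+10->C
  (2,8):dx=+5,dy=+6->C; (3,4):dx=+7,dy=+2->C; (3,5):dx=+8,dy=+10->C; (3,6):dx=+5,dy=+6->C
  (3,7):dx=+2,dy=+8->C; (3,8):dx=+4,dy=+4->C; (4,5):dx=+1,dy=+8->C; (4,6):dx=-2,dy=+4->D
  (4,7):dx=-5,dy=+6->D; (4,8):dx=-3,dy=+2->D; (5,6):dx=-3,dy=-4->C; (5,7):dx=-6,dy=-2->C
  (5,8):dx=-4,dy=-6->C; (6,7):dx=-3,dy=+2->D; (6,8):dx=-1,dy=-2->C; (7,8):dx=+2,dy=-4->D
Step 2: C = 23, D = 5, total pairs = 28.
Step 3: tau = (C - D)/(n(n-1)/2) = (23 - 5)/28 = 0.642857.
Step 4: Exact two-sided p-value (enumerate n! = 40320 permutations of y under H0): p = 0.031151.
Step 5: alpha = 0.1. reject H0.

tau_b = 0.6429 (C=23, D=5), p = 0.031151, reject H0.


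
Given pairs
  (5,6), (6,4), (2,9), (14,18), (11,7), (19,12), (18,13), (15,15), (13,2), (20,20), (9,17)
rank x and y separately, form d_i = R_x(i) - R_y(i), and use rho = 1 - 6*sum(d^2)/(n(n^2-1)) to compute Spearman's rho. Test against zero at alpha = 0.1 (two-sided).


Step 1: Rank x and y separately (midranks; no ties here).
rank(x): 5->2, 6->3, 2->1, 14->7, 11->5, 19->10, 18->9, 15->8, 13->6, 20->11, 9->4
rank(y): 6->3, 4->2, 9->5, 18->10, 7->4, 12->6, 13->7, 15->8, 2->1, 20->11, 17->9
Step 2: d_i = R_x(i) - R_y(i); compute d_i^2.
  (2-3)^2=1, (3-2)^2=1, (1-5)^2=16, (7-10)^2=9, (5-4)^2=1, (10-6)^2=16, (9-7)^2=4, (8-8)^2=0, (6-1)^2=25, (11-11)^2=0, (4-9)^2=25
sum(d^2) = 98.
Step 3: rho = 1 - 6*98 / (11*(11^2 - 1)) = 1 - 588/1320 = 0.554545.
Step 4: Under H0, t = rho * sqrt((n-2)/(1-rho^2)) = 1.9992 ~ t(9).
Step 5: Two-sided p-value from the t-distribution with 9 df = 0.076652.
Step 6: alpha = 0.1. reject H0.

rho = 0.5545, p = 0.076652, reject H0 at alpha = 0.1.


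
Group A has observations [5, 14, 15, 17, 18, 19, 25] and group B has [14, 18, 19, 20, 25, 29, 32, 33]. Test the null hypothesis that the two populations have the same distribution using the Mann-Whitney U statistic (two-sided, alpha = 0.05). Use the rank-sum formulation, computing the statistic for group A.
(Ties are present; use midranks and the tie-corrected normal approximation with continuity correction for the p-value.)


Step 1: Combine and sort all 15 observations; assign midranks.
sorted (value, group): (5,X), (14,X), (14,Y), (15,X), (17,X), (18,X), (18,Y), (19,X), (19,Y), (20,Y), (25,X), (25,Y), (29,Y), (32,Y), (33,Y)
ranks: 5->1, 14->2.5, 14->2.5, 15->4, 17->5, 18->6.5, 18->6.5, 19->8.5, 19->8.5, 20->10, 25->11.5, 25->11.5, 29->13, 32->14, 33->15
Step 2: Rank sum for X: R1 = 1 + 2.5 + 4 + 5 + 6.5 + 8.5 + 11.5 = 39.
Step 3: U_X = R1 - n1(n1+1)/2 = 39 - 7*8/2 = 39 - 28 = 11.
       U_Y = n1*n2 - U_X = 56 - 11 = 45.
Step 4: Ties are present, so use the tie-corrected normal approximation (with continuity correction) for the p-value.
Step 5: p-value = 0.055319; compare to alpha = 0.05. fail to reject H0.

U_X = 11, p = 0.055319, fail to reject H0 at alpha = 0.05.


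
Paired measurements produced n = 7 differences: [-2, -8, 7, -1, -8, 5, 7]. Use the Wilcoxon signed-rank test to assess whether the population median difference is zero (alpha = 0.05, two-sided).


Step 1: Drop any zero differences (none here) and take |d_i|.
|d| = [2, 8, 7, 1, 8, 5, 7]
Step 2: Midrank |d_i| (ties get averaged ranks).
ranks: |2|->2, |8|->6.5, |7|->4.5, |1|->1, |8|->6.5, |5|->3, |7|->4.5
Step 3: Attach original signs; sum ranks with positive sign and with negative sign.
W+ = 4.5 + 3 + 4.5 = 12
W- = 2 + 6.5 + 1 + 6.5 = 16
(Check: W+ + W- = 28 should equal n(n+1)/2 = 28.)
Step 4: Test statistic W = min(W+, W-) = 12.
Step 5: Ties in |d|, so use the tie-corrected normal approximation.
        E[W] = n(n+1)/4 = 7*8/4 = 14.
        Tie groups: |d|=7 (t=2), |d|=8 (t=2); sum(t^3 - t) = 12.
        Var[W] = n(n+1)(2n+1)/24 - sum(t^3-t)/48 = 840/24 - 12/48 = 34.75.
        z = (W - E[W]) / sqrt(Var[W]) = (12 - 14) / 5.8949 = -0.3393.
        Two-sided p = 2*Phi(z) = 0.734402.
Step 6: alpha = 0.05. fail to reject H0.

W+ = 12, W- = 16, W = min = 12, p = 0.734402, fail to reject H0.


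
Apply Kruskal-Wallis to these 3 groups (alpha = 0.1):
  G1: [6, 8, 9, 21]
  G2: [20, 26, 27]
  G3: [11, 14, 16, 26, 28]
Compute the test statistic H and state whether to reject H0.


Step 1: Combine all N = 12 observations and assign midranks.
sorted (value, group, rank): (6,G1,1), (8,G1,2), (9,G1,3), (11,G3,4), (14,G3,5), (16,G3,6), (20,G2,7), (21,G1,8), (26,G2,9.5), (26,G3,9.5), (27,G2,11), (28,G3,12)
Step 2: Sum ranks within each group.
R_1 = 14 (n_1 = 4)
R_2 = 27.5 (n_2 = 3)
R_3 = 36.5 (n_3 = 5)
Step 3: H = 12/(N(N+1)) * sum(R_i^2/n_i) - 3(N+1)
     = 12/(12*13) * (14^2/4 + 27.5^2/3 + 36.5^2/5) - 3*13
     = 0.076923 * 567.533 - 39
     = 4.656410.
Step 4: Ties present; correction factor C = 1 - 6/(12^3 - 12) = 0.996503. Corrected H = 4.656410 / 0.996503 = 4.672749.
Step 5: Under H0, H ~ chi^2(2); p-value = 0.096678.
Step 6: alpha = 0.1. reject H0.

H = 4.6727, df = 2, p = 0.096678, reject H0.


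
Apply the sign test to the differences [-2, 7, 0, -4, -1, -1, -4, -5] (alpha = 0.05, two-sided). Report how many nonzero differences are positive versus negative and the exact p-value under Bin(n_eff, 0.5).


Step 1: Discard zero differences. Original n = 8; n_eff = number of nonzero differences = 7.
Nonzero differences (with sign): -2, +7, -4, -1, -1, -4, -5
Step 2: Count signs: positive = 1, negative = 6.
Step 3: Under H0: P(positive) = 0.5, so the number of positives S ~ Bin(7, 0.5).
Step 4: Two-sided exact p-value = sum of Bin(7,0.5) probabilities at or below the observed probability = 0.125000.
Step 5: alpha = 0.05. fail to reject H0.

n_eff = 7, pos = 1, neg = 6, p = 0.125000, fail to reject H0.


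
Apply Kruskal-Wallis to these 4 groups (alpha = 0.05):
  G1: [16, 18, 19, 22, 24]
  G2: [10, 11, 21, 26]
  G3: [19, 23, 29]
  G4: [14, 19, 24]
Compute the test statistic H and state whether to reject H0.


Step 1: Combine all N = 15 observations and assign midranks.
sorted (value, group, rank): (10,G2,1), (11,G2,2), (14,G4,3), (16,G1,4), (18,G1,5), (19,G1,7), (19,G3,7), (19,G4,7), (21,G2,9), (22,G1,10), (23,G3,11), (24,G1,12.5), (24,G4,12.5), (26,G2,14), (29,G3,15)
Step 2: Sum ranks within each group.
R_1 = 38.5 (n_1 = 5)
R_2 = 26 (n_2 = 4)
R_3 = 33 (n_3 = 3)
R_4 = 22.5 (n_4 = 3)
Step 3: H = 12/(N(N+1)) * sum(R_i^2/n_i) - 3(N+1)
     = 12/(15*16) * (38.5^2/5 + 26^2/4 + 33^2/3 + 22.5^2/3) - 3*16
     = 0.050000 * 997.2 - 48
     = 1.860000.
Step 4: Ties present; correction factor C = 1 - 30/(15^3 - 15) = 0.991071. Corrected H = 1.860000 / 0.991071 = 1.876757.
Step 5: Under H0, H ~ chi^2(3); p-value = 0.598376.
Step 6: alpha = 0.05. fail to reject H0.

H = 1.8768, df = 3, p = 0.598376, fail to reject H0.


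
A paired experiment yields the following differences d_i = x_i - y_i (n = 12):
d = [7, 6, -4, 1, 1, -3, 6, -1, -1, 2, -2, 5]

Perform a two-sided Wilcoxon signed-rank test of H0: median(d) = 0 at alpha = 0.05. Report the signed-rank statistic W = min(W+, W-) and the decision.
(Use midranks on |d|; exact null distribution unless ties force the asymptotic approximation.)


Step 1: Drop any zero differences (none here) and take |d_i|.
|d| = [7, 6, 4, 1, 1, 3, 6, 1, 1, 2, 2, 5]
Step 2: Midrank |d_i| (ties get averaged ranks).
ranks: |7|->12, |6|->10.5, |4|->8, |1|->2.5, |1|->2.5, |3|->7, |6|->10.5, |1|->2.5, |1|->2.5, |2|->5.5, |2|->5.5, |5|->9
Step 3: Attach original signs; sum ranks with positive sign and with negative sign.
W+ = 12 + 10.5 + 2.5 + 2.5 + 10.5 + 5.5 + 9 = 52.5
W- = 8 + 7 + 2.5 + 2.5 + 5.5 = 25.5
(Check: W+ + W- = 78 should equal n(n+1)/2 = 78.)
Step 4: Test statistic W = min(W+, W-) = 25.5.
Step 5: Ties in |d|, so use the tie-corrected normal approximation.
        E[W] = n(n+1)/4 = 12*13/4 = 39.
        Tie groups: |d|=1 (t=4), |d|=2 (t=2), |d|=6 (t=2); sum(t^3 - t) = 72.
        Var[W] = n(n+1)(2n+1)/24 - sum(t^3-t)/48 = 3900/24 - 72/48 = 161.
        z = (W - E[W]) / sqrt(Var[W]) = (25.5 - 39) / 12.6886 = -1.0639.
        Two-sided p = 2*Phi(z) = 0.287352.
Step 6: alpha = 0.05. fail to reject H0.

W+ = 52.5, W- = 25.5, W = min = 25.5, p = 0.287352, fail to reject H0.


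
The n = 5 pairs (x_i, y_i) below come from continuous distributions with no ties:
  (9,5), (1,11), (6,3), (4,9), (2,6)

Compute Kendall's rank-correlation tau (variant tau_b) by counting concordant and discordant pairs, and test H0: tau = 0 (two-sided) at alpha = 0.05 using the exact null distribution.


Step 1: Enumerate the 10 unordered pairs (i,j) with i<j and classify each by sign(x_j-x_i) * sign(y_j-y_i).
  (1,2):dx=-8,dy=+6->D; (1,3):dx=-3,dy=-2->C; (1,4):dx=-5,dy=+4->D; (1,5):dx=-7,dy=+1->D
  (2,3):dx=+5,dy=-8->D; (2,4):dx=+3,dy=-2->D; (2,5):dx=+1,dy=-5->D; (3,4):dx=-2,dy=+6->D
  (3,5):dx=-4,dy=+3->D; (4,5):dx=-2,dy=-3->C
Step 2: C = 2, D = 8, total pairs = 10.
Step 3: tau = (C - D)/(n(n-1)/2) = (2 - 8)/10 = -0.600000.
Step 4: Exact two-sided p-value (enumerate n! = 120 permutations of y under H0): p = 0.233333.
Step 5: alpha = 0.05. fail to reject H0.

tau_b = -0.6000 (C=2, D=8), p = 0.233333, fail to reject H0.


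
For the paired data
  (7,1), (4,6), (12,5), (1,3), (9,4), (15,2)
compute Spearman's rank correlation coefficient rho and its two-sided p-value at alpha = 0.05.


Step 1: Rank x and y separately (midranks; no ties here).
rank(x): 7->3, 4->2, 12->5, 1->1, 9->4, 15->6
rank(y): 1->1, 6->6, 5->5, 3->3, 4->4, 2->2
Step 2: d_i = R_x(i) - R_y(i); compute d_i^2.
  (3-1)^2=4, (2-6)^2=16, (5-5)^2=0, (1-3)^2=4, (4-4)^2=0, (6-2)^2=16
sum(d^2) = 40.
Step 3: rho = 1 - 6*40 / (6*(6^2 - 1)) = 1 - 240/210 = -0.142857.
Step 4: Under H0, t = rho * sqrt((n-2)/(1-rho^2)) = -0.2887 ~ t(4).
Step 5: Two-sided p-value from the t-distribution with 4 df = 0.787172.
Step 6: alpha = 0.05. fail to reject H0.

rho = -0.1429, p = 0.787172, fail to reject H0 at alpha = 0.05.


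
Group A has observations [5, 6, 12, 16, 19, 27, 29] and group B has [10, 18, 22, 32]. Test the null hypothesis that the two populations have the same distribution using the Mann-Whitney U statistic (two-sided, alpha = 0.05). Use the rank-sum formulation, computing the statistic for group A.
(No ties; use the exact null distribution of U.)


Step 1: Combine and sort all 11 observations; assign midranks.
sorted (value, group): (5,X), (6,X), (10,Y), (12,X), (16,X), (18,Y), (19,X), (22,Y), (27,X), (29,X), (32,Y)
ranks: 5->1, 6->2, 10->3, 12->4, 16->5, 18->6, 19->7, 22->8, 27->9, 29->10, 32->11
Step 2: Rank sum for X: R1 = 1 + 2 + 4 + 5 + 7 + 9 + 10 = 38.
Step 3: U_X = R1 - n1(n1+1)/2 = 38 - 7*8/2 = 38 - 28 = 10.
       U_Y = n1*n2 - U_X = 28 - 10 = 18.
Step 4: No ties, so the exact null distribution of U (based on enumerating the C(11,7) = 330 equally likely rank assignments) gives the two-sided p-value.
Step 5: p-value = 0.527273; compare to alpha = 0.05. fail to reject H0.

U_X = 10, p = 0.527273, fail to reject H0 at alpha = 0.05.


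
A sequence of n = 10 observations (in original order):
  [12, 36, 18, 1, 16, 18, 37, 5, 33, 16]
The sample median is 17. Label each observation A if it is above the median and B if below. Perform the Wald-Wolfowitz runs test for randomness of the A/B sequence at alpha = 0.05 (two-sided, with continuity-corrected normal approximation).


Step 1: Compute median = 17; label A = above, B = below.
Labels in order: BAABBAABAB  (n_A = 5, n_B = 5)
Step 2: Count runs R = 7.
Step 3: Under H0 (random ordering), E[R] = 2*n_A*n_B/(n_A+n_B) + 1 = 2*5*5/10 + 1 = 6.0000.
        Var[R] = 2*n_A*n_B*(2*n_A*n_B - n_A - n_B) / ((n_A+n_B)^2 * (n_A+n_B-1)) = 2000/900 = 2.2222.
        SD[R] = 1.4907.
Step 4: Continuity-corrected z = (R - 0.5 - E[R]) / SD[R] = (7 - 0.5 - 6.0000) / 1.4907 = 0.3354.
Step 5: Two-sided p-value via normal approximation = 2*(1 - Phi(|z|)) = 0.737316.
Step 6: alpha = 0.05. fail to reject H0.

R = 7, z = 0.3354, p = 0.737316, fail to reject H0.


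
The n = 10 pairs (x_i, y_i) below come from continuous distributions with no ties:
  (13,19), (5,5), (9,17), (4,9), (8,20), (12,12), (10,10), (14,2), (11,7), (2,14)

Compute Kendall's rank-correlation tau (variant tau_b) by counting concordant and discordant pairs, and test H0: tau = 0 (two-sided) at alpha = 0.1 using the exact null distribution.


Step 1: Enumerate the 45 unordered pairs (i,j) with i<j and classify each by sign(x_j-x_i) * sign(y_j-y_i).
  (1,2):dx=-8,dy=-14->C; (1,3):dx=-4,dy=-2->C; (1,4):dx=-9,dy=-10->C; (1,5):dx=-5,dy=+1->D
  (1,6):dx=-1,dy=-7->C; (1,7):dx=-3,dy=-9->C; (1,8):dx=+1,dy=-17->D; (1,9):dx=-2,dy=-12->C
  (1,10):dx=-11,dy=-5->C; (2,3):dx=+4,dy=+12->C; (2,4):dx=-1,dy=+4->D; (2,5):dx=+3,dy=+15->C
  (2,6):dx=+7,dy=+7->C; (2,7):dx=+5,dy=+5->C; (2,8):dx=+9,dy=-3->D; (2,9):dx=+6,dy=+2->C
  (2,10):dx=-3,dy=+9->D; (3,4):dx=-5,dy=-8->C; (3,5):dx=-1,dy=+3->D; (3,6):dx=+3,dy=-5->D
  (3,7):dx=+1,dy=-7->D; (3,8):dx=+5,dy=-15->D; (3,9):dx=+2,dy=-10->D; (3,10):dx=-7,dy=-3->C
  (4,5):dx=+4,dy=+11->C; (4,6):dx=+8,dy=+3->C; (4,7):dx=+6,dy=+1->C; (4,8):dx=+10,dy=-7->D
  (4,9):dx=+7,dy=-2->D; (4,10):dx=-2,dy=+5->D; (5,6):dx=+4,dy=-8->D; (5,7):dx=+2,dy=-10->D
  (5,8):dx=+6,dy=-18->D; (5,9):dx=+3,dy=-13->D; (5,10):dx=-6,dy=-6->C; (6,7):dx=-2,dy=-2->C
  (6,8):dx=+2,dy=-10->D; (6,9):dx=-1,dy=-5->C; (6,10):dx=-10,dy=+2->D; (7,8):dx=+4,dy=-8->D
  (7,9):dx=+1,dy=-3->D; (7,10):dx=-8,dy=+4->D; (8,9):dx=-3,dy=+5->D; (8,10):dx=-12,dy=+12->D
  (9,10):dx=-9,dy=+7->D
Step 2: C = 20, D = 25, total pairs = 45.
Step 3: tau = (C - D)/(n(n-1)/2) = (20 - 25)/45 = -0.111111.
Step 4: Exact two-sided p-value (enumerate n! = 3628800 permutations of y under H0): p = 0.727490.
Step 5: alpha = 0.1. fail to reject H0.

tau_b = -0.1111 (C=20, D=25), p = 0.727490, fail to reject H0.


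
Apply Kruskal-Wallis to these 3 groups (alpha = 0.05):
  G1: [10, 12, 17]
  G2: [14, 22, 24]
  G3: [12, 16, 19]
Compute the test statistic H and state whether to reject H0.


Step 1: Combine all N = 9 observations and assign midranks.
sorted (value, group, rank): (10,G1,1), (12,G1,2.5), (12,G3,2.5), (14,G2,4), (16,G3,5), (17,G1,6), (19,G3,7), (22,G2,8), (24,G2,9)
Step 2: Sum ranks within each group.
R_1 = 9.5 (n_1 = 3)
R_2 = 21 (n_2 = 3)
R_3 = 14.5 (n_3 = 3)
Step 3: H = 12/(N(N+1)) * sum(R_i^2/n_i) - 3(N+1)
     = 12/(9*10) * (9.5^2/3 + 21^2/3 + 14.5^2/3) - 3*10
     = 0.133333 * 247.167 - 30
     = 2.955556.
Step 4: Ties present; correction factor C = 1 - 6/(9^3 - 9) = 0.991667. Corrected H = 2.955556 / 0.991667 = 2.980392.
Step 5: Under H0, H ~ chi^2(2); p-value = 0.225328.
Step 6: alpha = 0.05. fail to reject H0.

H = 2.9804, df = 2, p = 0.225328, fail to reject H0.


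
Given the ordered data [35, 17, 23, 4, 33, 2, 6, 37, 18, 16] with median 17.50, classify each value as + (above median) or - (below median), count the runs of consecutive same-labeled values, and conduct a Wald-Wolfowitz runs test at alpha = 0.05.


Step 1: Compute median = 17.50; label A = above, B = below.
Labels in order: ABABABBAAB  (n_A = 5, n_B = 5)
Step 2: Count runs R = 8.
Step 3: Under H0 (random ordering), E[R] = 2*n_A*n_B/(n_A+n_B) + 1 = 2*5*5/10 + 1 = 6.0000.
        Var[R] = 2*n_A*n_B*(2*n_A*n_B - n_A - n_B) / ((n_A+n_B)^2 * (n_A+n_B-1)) = 2000/900 = 2.2222.
        SD[R] = 1.4907.
Step 4: Continuity-corrected z = (R - 0.5 - E[R]) / SD[R] = (8 - 0.5 - 6.0000) / 1.4907 = 1.0062.
Step 5: Two-sided p-value via normal approximation = 2*(1 - Phi(|z|)) = 0.314305.
Step 6: alpha = 0.05. fail to reject H0.

R = 8, z = 1.0062, p = 0.314305, fail to reject H0.


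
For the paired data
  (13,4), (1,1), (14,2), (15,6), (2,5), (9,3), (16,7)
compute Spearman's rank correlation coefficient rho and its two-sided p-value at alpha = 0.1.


Step 1: Rank x and y separately (midranks; no ties here).
rank(x): 13->4, 1->1, 14->5, 15->6, 2->2, 9->3, 16->7
rank(y): 4->4, 1->1, 2->2, 6->6, 5->5, 3->3, 7->7
Step 2: d_i = R_x(i) - R_y(i); compute d_i^2.
  (4-4)^2=0, (1-1)^2=0, (5-2)^2=9, (6-6)^2=0, (2-5)^2=9, (3-3)^2=0, (7-7)^2=0
sum(d^2) = 18.
Step 3: rho = 1 - 6*18 / (7*(7^2 - 1)) = 1 - 108/336 = 0.678571.
Step 4: Under H0, t = rho * sqrt((n-2)/(1-rho^2)) = 2.0657 ~ t(5).
Step 5: Two-sided p-value from the t-distribution with 5 df = 0.093750.
Step 6: alpha = 0.1. reject H0.

rho = 0.6786, p = 0.093750, reject H0 at alpha = 0.1.


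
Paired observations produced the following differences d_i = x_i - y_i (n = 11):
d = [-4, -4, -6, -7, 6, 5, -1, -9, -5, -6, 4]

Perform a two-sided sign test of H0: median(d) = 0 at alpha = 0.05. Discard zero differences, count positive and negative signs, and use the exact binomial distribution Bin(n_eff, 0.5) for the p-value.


Step 1: Discard zero differences. Original n = 11; n_eff = number of nonzero differences = 11.
Nonzero differences (with sign): -4, -4, -6, -7, +6, +5, -1, -9, -5, -6, +4
Step 2: Count signs: positive = 3, negative = 8.
Step 3: Under H0: P(positive) = 0.5, so the number of positives S ~ Bin(11, 0.5).
Step 4: Two-sided exact p-value = sum of Bin(11,0.5) probabilities at or below the observed probability = 0.226562.
Step 5: alpha = 0.05. fail to reject H0.

n_eff = 11, pos = 3, neg = 8, p = 0.226562, fail to reject H0.


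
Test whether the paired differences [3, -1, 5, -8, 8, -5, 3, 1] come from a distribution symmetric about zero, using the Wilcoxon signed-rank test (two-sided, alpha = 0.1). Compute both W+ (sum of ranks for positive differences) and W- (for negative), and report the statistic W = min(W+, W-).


Step 1: Drop any zero differences (none here) and take |d_i|.
|d| = [3, 1, 5, 8, 8, 5, 3, 1]
Step 2: Midrank |d_i| (ties get averaged ranks).
ranks: |3|->3.5, |1|->1.5, |5|->5.5, |8|->7.5, |8|->7.5, |5|->5.5, |3|->3.5, |1|->1.5
Step 3: Attach original signs; sum ranks with positive sign and with negative sign.
W+ = 3.5 + 5.5 + 7.5 + 3.5 + 1.5 = 21.5
W- = 1.5 + 7.5 + 5.5 = 14.5
(Check: W+ + W- = 36 should equal n(n+1)/2 = 36.)
Step 4: Test statistic W = min(W+, W-) = 14.5.
Step 5: Ties in |d|, so use the tie-corrected normal approximation.
        E[W] = n(n+1)/4 = 8*9/4 = 18.
        Tie groups: |d|=1 (t=2), |d|=3 (t=2), |d|=5 (t=2), |d|=8 (t=2); sum(t^3 - t) = 24.
        Var[W] = n(n+1)(2n+1)/24 - sum(t^3-t)/48 = 1224/24 - 24/48 = 50.5.
        z = (W - E[W]) / sqrt(Var[W]) = (14.5 - 18) / 7.1063 = -0.4925.
        Two-sided p = 2*Phi(z) = 0.622353.
Step 6: alpha = 0.1. fail to reject H0.

W+ = 21.5, W- = 14.5, W = min = 14.5, p = 0.622353, fail to reject H0.


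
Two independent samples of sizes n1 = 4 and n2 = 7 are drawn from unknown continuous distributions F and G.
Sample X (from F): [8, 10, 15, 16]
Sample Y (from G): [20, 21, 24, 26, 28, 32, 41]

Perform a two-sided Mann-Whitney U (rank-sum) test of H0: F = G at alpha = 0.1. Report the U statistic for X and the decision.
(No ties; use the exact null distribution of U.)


Step 1: Combine and sort all 11 observations; assign midranks.
sorted (value, group): (8,X), (10,X), (15,X), (16,X), (20,Y), (21,Y), (24,Y), (26,Y), (28,Y), (32,Y), (41,Y)
ranks: 8->1, 10->2, 15->3, 16->4, 20->5, 21->6, 24->7, 26->8, 28->9, 32->10, 41->11
Step 2: Rank sum for X: R1 = 1 + 2 + 3 + 4 = 10.
Step 3: U_X = R1 - n1(n1+1)/2 = 10 - 4*5/2 = 10 - 10 = 0.
       U_Y = n1*n2 - U_X = 28 - 0 = 28.
Step 4: No ties, so the exact null distribution of U (based on enumerating the C(11,4) = 330 equally likely rank assignments) gives the two-sided p-value.
Step 5: p-value = 0.006061; compare to alpha = 0.1. reject H0.

U_X = 0, p = 0.006061, reject H0 at alpha = 0.1.


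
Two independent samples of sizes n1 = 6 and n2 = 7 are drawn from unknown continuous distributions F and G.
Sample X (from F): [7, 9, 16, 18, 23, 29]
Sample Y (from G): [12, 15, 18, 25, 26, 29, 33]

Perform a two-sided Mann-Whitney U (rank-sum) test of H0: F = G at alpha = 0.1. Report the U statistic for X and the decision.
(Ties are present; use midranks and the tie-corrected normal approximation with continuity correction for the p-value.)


Step 1: Combine and sort all 13 observations; assign midranks.
sorted (value, group): (7,X), (9,X), (12,Y), (15,Y), (16,X), (18,X), (18,Y), (23,X), (25,Y), (26,Y), (29,X), (29,Y), (33,Y)
ranks: 7->1, 9->2, 12->3, 15->4, 16->5, 18->6.5, 18->6.5, 23->8, 25->9, 26->10, 29->11.5, 29->11.5, 33->13
Step 2: Rank sum for X: R1 = 1 + 2 + 5 + 6.5 + 8 + 11.5 = 34.
Step 3: U_X = R1 - n1(n1+1)/2 = 34 - 6*7/2 = 34 - 21 = 13.
       U_Y = n1*n2 - U_X = 42 - 13 = 29.
Step 4: Ties are present, so use the tie-corrected normal approximation (with continuity correction) for the p-value.
Step 5: p-value = 0.282651; compare to alpha = 0.1. fail to reject H0.

U_X = 13, p = 0.282651, fail to reject H0 at alpha = 0.1.


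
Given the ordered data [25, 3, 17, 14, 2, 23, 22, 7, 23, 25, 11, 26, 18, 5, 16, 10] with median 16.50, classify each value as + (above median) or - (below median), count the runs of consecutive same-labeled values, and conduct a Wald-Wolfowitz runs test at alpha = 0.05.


Step 1: Compute median = 16.50; label A = above, B = below.
Labels in order: ABABBAABAABAABBB  (n_A = 8, n_B = 8)
Step 2: Count runs R = 10.
Step 3: Under H0 (random ordering), E[R] = 2*n_A*n_B/(n_A+n_B) + 1 = 2*8*8/16 + 1 = 9.0000.
        Var[R] = 2*n_A*n_B*(2*n_A*n_B - n_A - n_B) / ((n_A+n_B)^2 * (n_A+n_B-1)) = 14336/3840 = 3.7333.
        SD[R] = 1.9322.
Step 4: Continuity-corrected z = (R - 0.5 - E[R]) / SD[R] = (10 - 0.5 - 9.0000) / 1.9322 = 0.2588.
Step 5: Two-sided p-value via normal approximation = 2*(1 - Phi(|z|)) = 0.795809.
Step 6: alpha = 0.05. fail to reject H0.

R = 10, z = 0.2588, p = 0.795809, fail to reject H0.


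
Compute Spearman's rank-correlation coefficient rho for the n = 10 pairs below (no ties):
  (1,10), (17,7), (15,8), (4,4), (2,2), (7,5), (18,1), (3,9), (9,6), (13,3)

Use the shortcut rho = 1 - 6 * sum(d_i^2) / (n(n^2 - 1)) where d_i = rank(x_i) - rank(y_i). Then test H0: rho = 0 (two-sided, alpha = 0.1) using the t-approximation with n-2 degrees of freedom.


Step 1: Rank x and y separately (midranks; no ties here).
rank(x): 1->1, 17->9, 15->8, 4->4, 2->2, 7->5, 18->10, 3->3, 9->6, 13->7
rank(y): 10->10, 7->7, 8->8, 4->4, 2->2, 5->5, 1->1, 9->9, 6->6, 3->3
Step 2: d_i = R_x(i) - R_y(i); compute d_i^2.
  (1-10)^2=81, (9-7)^2=4, (8-8)^2=0, (4-4)^2=0, (2-2)^2=0, (5-5)^2=0, (10-1)^2=81, (3-9)^2=36, (6-6)^2=0, (7-3)^2=16
sum(d^2) = 218.
Step 3: rho = 1 - 6*218 / (10*(10^2 - 1)) = 1 - 1308/990 = -0.321212.
Step 4: Under H0, t = rho * sqrt((n-2)/(1-rho^2)) = -0.9594 ~ t(8).
Step 5: Two-sided p-value from the t-distribution with 8 df = 0.365468.
Step 6: alpha = 0.1. fail to reject H0.

rho = -0.3212, p = 0.365468, fail to reject H0 at alpha = 0.1.


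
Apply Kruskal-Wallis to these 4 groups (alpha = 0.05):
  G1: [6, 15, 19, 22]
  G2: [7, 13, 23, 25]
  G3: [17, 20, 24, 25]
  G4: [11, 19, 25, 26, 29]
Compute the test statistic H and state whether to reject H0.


Step 1: Combine all N = 17 observations and assign midranks.
sorted (value, group, rank): (6,G1,1), (7,G2,2), (11,G4,3), (13,G2,4), (15,G1,5), (17,G3,6), (19,G1,7.5), (19,G4,7.5), (20,G3,9), (22,G1,10), (23,G2,11), (24,G3,12), (25,G2,14), (25,G3,14), (25,G4,14), (26,G4,16), (29,G4,17)
Step 2: Sum ranks within each group.
R_1 = 23.5 (n_1 = 4)
R_2 = 31 (n_2 = 4)
R_3 = 41 (n_3 = 4)
R_4 = 57.5 (n_4 = 5)
Step 3: H = 12/(N(N+1)) * sum(R_i^2/n_i) - 3(N+1)
     = 12/(17*18) * (23.5^2/4 + 31^2/4 + 41^2/4 + 57.5^2/5) - 3*18
     = 0.039216 * 1459.81 - 54
     = 3.247549.
Step 4: Ties present; correction factor C = 1 - 30/(17^3 - 17) = 0.993873. Corrected H = 3.247549 / 0.993873 = 3.267571.
Step 5: Under H0, H ~ chi^2(3); p-value = 0.352182.
Step 6: alpha = 0.05. fail to reject H0.

H = 3.2676, df = 3, p = 0.352182, fail to reject H0.


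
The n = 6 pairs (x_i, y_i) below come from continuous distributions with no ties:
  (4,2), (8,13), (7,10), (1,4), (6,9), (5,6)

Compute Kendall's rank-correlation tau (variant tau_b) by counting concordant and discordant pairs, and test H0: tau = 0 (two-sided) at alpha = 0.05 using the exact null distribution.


Step 1: Enumerate the 15 unordered pairs (i,j) with i<j and classify each by sign(x_j-x_i) * sign(y_j-y_i).
  (1,2):dx=+4,dy=+11->C; (1,3):dx=+3,dy=+8->C; (1,4):dx=-3,dy=+2->D; (1,5):dx=+2,dy=+7->C
  (1,6):dx=+1,dy=+4->C; (2,3):dx=-1,dy=-3->C; (2,4):dx=-7,dy=-9->C; (2,5):dx=-2,dy=-4->C
  (2,6):dx=-3,dy=-7->C; (3,4):dx=-6,dy=-6->C; (3,5):dx=-1,dy=-1->C; (3,6):dx=-2,dy=-4->C
  (4,5):dx=+5,dy=+5->C; (4,6):dx=+4,dy=+2->C; (5,6):dx=-1,dy=-3->C
Step 2: C = 14, D = 1, total pairs = 15.
Step 3: tau = (C - D)/(n(n-1)/2) = (14 - 1)/15 = 0.866667.
Step 4: Exact two-sided p-value (enumerate n! = 720 permutations of y under H0): p = 0.016667.
Step 5: alpha = 0.05. reject H0.

tau_b = 0.8667 (C=14, D=1), p = 0.016667, reject H0.


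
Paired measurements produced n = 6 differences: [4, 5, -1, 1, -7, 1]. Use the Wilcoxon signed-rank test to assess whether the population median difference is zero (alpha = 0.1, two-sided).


Step 1: Drop any zero differences (none here) and take |d_i|.
|d| = [4, 5, 1, 1, 7, 1]
Step 2: Midrank |d_i| (ties get averaged ranks).
ranks: |4|->4, |5|->5, |1|->2, |1|->2, |7|->6, |1|->2
Step 3: Attach original signs; sum ranks with positive sign and with negative sign.
W+ = 4 + 5 + 2 + 2 = 13
W- = 2 + 6 = 8
(Check: W+ + W- = 21 should equal n(n+1)/2 = 21.)
Step 4: Test statistic W = min(W+, W-) = 8.
Step 5: Ties in |d|, so use the tie-corrected normal approximation.
        E[W] = n(n+1)/4 = 6*7/4 = 10.5.
        Tie groups: |d|=1 (t=3); sum(t^3 - t) = 24.
        Var[W] = n(n+1)(2n+1)/24 - sum(t^3-t)/48 = 546/24 - 24/48 = 22.25.
        z = (W - E[W]) / sqrt(Var[W]) = (8 - 10.5) / 4.7170 = -0.5300.
        Two-sided p = 2*Phi(z) = 0.596113.
Step 6: alpha = 0.1. fail to reject H0.

W+ = 13, W- = 8, W = min = 8, p = 0.596113, fail to reject H0.


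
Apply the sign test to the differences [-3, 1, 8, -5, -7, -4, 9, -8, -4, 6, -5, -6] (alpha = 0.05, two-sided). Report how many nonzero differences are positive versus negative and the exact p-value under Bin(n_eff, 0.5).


Step 1: Discard zero differences. Original n = 12; n_eff = number of nonzero differences = 12.
Nonzero differences (with sign): -3, +1, +8, -5, -7, -4, +9, -8, -4, +6, -5, -6
Step 2: Count signs: positive = 4, negative = 8.
Step 3: Under H0: P(positive) = 0.5, so the number of positives S ~ Bin(12, 0.5).
Step 4: Two-sided exact p-value = sum of Bin(12,0.5) probabilities at or below the observed probability = 0.387695.
Step 5: alpha = 0.05. fail to reject H0.

n_eff = 12, pos = 4, neg = 8, p = 0.387695, fail to reject H0.


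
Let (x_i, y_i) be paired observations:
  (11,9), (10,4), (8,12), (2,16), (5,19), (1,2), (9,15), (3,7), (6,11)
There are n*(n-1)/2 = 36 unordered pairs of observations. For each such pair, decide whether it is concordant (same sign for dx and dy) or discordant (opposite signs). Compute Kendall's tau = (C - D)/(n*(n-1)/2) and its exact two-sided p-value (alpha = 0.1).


Step 1: Enumerate the 36 unordered pairs (i,j) with i<j and classify each by sign(x_j-x_i) * sign(y_j-y_i).
  (1,2):dx=-1,dy=-5->C; (1,3):dx=-3,dy=+3->D; (1,4):dx=-9,dy=+7->D; (1,5):dx=-6,dy=+10->D
  (1,6):dx=-10,dy=-7->C; (1,7):dx=-2,dy=+6->D; (1,8):dx=-8,dy=-2->C; (1,9):dx=-5,dy=+2->D
  (2,3):dx=-2,dy=+8->D; (2,4):dx=-8,dy=+12->D; (2,5):dx=-5,dy=+15->D; (2,6):dx=-9,dy=-2->C
  (2,7):dx=-1,dy=+11->D; (2,8):dx=-7,dy=+3->D; (2,9):dx=-4,dy=+7->D; (3,4):dx=-6,dy=+4->D
  (3,5):dx=-3,dy=+7->D; (3,6):dx=-7,dy=-10->C; (3,7):dx=+1,dy=+3->C; (3,8):dx=-5,dy=-5->C
  (3,9):dx=-2,dy=-1->C; (4,5):dx=+3,dy=+3->C; (4,6):dx=-1,dy=-14->C; (4,7):dx=+7,dy=-1->D
  (4,8):dx=+1,dy=-9->D; (4,9):dx=+4,dy=-5->D; (5,6):dx=-4,dy=-17->C; (5,7):dx=+4,dy=-4->D
  (5,8):dx=-2,dy=-12->C; (5,9):dx=+1,dy=-8->D; (6,7):dx=+8,dy=+13->C; (6,8):dx=+2,dy=+5->C
  (6,9):dx=+5,dy=+9->C; (7,8):dx=-6,dy=-8->C; (7,9):dx=-3,dy=-4->C; (8,9):dx=+3,dy=+4->C
Step 2: C = 18, D = 18, total pairs = 36.
Step 3: tau = (C - D)/(n(n-1)/2) = (18 - 18)/36 = 0.000000.
Step 4: Exact two-sided p-value (enumerate n! = 362880 permutations of y under H0): p = 1.000000.
Step 5: alpha = 0.1. fail to reject H0.

tau_b = 0.0000 (C=18, D=18), p = 1.000000, fail to reject H0.


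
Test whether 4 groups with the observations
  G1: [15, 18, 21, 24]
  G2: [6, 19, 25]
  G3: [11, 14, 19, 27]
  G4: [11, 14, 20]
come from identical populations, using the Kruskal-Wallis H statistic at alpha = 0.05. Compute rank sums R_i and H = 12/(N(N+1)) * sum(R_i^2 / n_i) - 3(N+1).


Step 1: Combine all N = 14 observations and assign midranks.
sorted (value, group, rank): (6,G2,1), (11,G3,2.5), (11,G4,2.5), (14,G3,4.5), (14,G4,4.5), (15,G1,6), (18,G1,7), (19,G2,8.5), (19,G3,8.5), (20,G4,10), (21,G1,11), (24,G1,12), (25,G2,13), (27,G3,14)
Step 2: Sum ranks within each group.
R_1 = 36 (n_1 = 4)
R_2 = 22.5 (n_2 = 3)
R_3 = 29.5 (n_3 = 4)
R_4 = 17 (n_4 = 3)
Step 3: H = 12/(N(N+1)) * sum(R_i^2/n_i) - 3(N+1)
     = 12/(14*15) * (36^2/4 + 22.5^2/3 + 29.5^2/4 + 17^2/3) - 3*15
     = 0.057143 * 806.646 - 45
     = 1.094048.
Step 4: Ties present; correction factor C = 1 - 18/(14^3 - 14) = 0.993407. Corrected H = 1.094048 / 0.993407 = 1.101309.
Step 5: Under H0, H ~ chi^2(3); p-value = 0.776758.
Step 6: alpha = 0.05. fail to reject H0.

H = 1.1013, df = 3, p = 0.776758, fail to reject H0.


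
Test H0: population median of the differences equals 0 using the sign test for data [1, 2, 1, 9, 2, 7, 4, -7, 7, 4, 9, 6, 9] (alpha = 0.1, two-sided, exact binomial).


Step 1: Discard zero differences. Original n = 13; n_eff = number of nonzero differences = 13.
Nonzero differences (with sign): +1, +2, +1, +9, +2, +7, +4, -7, +7, +4, +9, +6, +9
Step 2: Count signs: positive = 12, negative = 1.
Step 3: Under H0: P(positive) = 0.5, so the number of positives S ~ Bin(13, 0.5).
Step 4: Two-sided exact p-value = sum of Bin(13,0.5) probabilities at or below the observed probability = 0.003418.
Step 5: alpha = 0.1. reject H0.

n_eff = 13, pos = 12, neg = 1, p = 0.003418, reject H0.


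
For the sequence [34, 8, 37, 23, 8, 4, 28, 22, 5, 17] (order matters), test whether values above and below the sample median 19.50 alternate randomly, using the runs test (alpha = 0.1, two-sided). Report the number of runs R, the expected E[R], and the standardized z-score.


Step 1: Compute median = 19.50; label A = above, B = below.
Labels in order: ABAABBAABB  (n_A = 5, n_B = 5)
Step 2: Count runs R = 6.
Step 3: Under H0 (random ordering), E[R] = 2*n_A*n_B/(n_A+n_B) + 1 = 2*5*5/10 + 1 = 6.0000.
        Var[R] = 2*n_A*n_B*(2*n_A*n_B - n_A - n_B) / ((n_A+n_B)^2 * (n_A+n_B-1)) = 2000/900 = 2.2222.
        SD[R] = 1.4907.
Step 4: R = E[R], so z = 0 with no continuity correction.
Step 5: Two-sided p-value via normal approximation = 2*(1 - Phi(|z|)) = 1.000000.
Step 6: alpha = 0.1. fail to reject H0.

R = 6, z = 0.0000, p = 1.000000, fail to reject H0.


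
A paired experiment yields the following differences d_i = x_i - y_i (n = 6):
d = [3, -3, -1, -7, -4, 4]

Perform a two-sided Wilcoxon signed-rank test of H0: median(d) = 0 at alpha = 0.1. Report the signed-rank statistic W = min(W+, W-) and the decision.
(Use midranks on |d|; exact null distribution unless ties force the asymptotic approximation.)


Step 1: Drop any zero differences (none here) and take |d_i|.
|d| = [3, 3, 1, 7, 4, 4]
Step 2: Midrank |d_i| (ties get averaged ranks).
ranks: |3|->2.5, |3|->2.5, |1|->1, |7|->6, |4|->4.5, |4|->4.5
Step 3: Attach original signs; sum ranks with positive sign and with negative sign.
W+ = 2.5 + 4.5 = 7
W- = 2.5 + 1 + 6 + 4.5 = 14
(Check: W+ + W- = 21 should equal n(n+1)/2 = 21.)
Step 4: Test statistic W = min(W+, W-) = 7.
Step 5: Ties in |d|, so use the tie-corrected normal approximation.
        E[W] = n(n+1)/4 = 6*7/4 = 10.5.
        Tie groups: |d|=3 (t=2), |d|=4 (t=2); sum(t^3 - t) = 12.
        Var[W] = n(n+1)(2n+1)/24 - sum(t^3-t)/48 = 546/24 - 12/48 = 22.5.
        z = (W - E[W]) / sqrt(Var[W]) = (7 - 10.5) / 4.7434 = -0.7379.
        Two-sided p = 2*Phi(z) = 0.460597.
Step 6: alpha = 0.1. fail to reject H0.

W+ = 7, W- = 14, W = min = 7, p = 0.460597, fail to reject H0.


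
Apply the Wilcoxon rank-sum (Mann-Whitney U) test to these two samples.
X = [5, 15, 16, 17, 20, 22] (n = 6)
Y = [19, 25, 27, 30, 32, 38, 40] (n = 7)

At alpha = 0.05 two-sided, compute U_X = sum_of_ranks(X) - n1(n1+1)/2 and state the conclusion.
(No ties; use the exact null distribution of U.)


Step 1: Combine and sort all 13 observations; assign midranks.
sorted (value, group): (5,X), (15,X), (16,X), (17,X), (19,Y), (20,X), (22,X), (25,Y), (27,Y), (30,Y), (32,Y), (38,Y), (40,Y)
ranks: 5->1, 15->2, 16->3, 17->4, 19->5, 20->6, 22->7, 25->8, 27->9, 30->10, 32->11, 38->12, 40->13
Step 2: Rank sum for X: R1 = 1 + 2 + 3 + 4 + 6 + 7 = 23.
Step 3: U_X = R1 - n1(n1+1)/2 = 23 - 6*7/2 = 23 - 21 = 2.
       U_Y = n1*n2 - U_X = 42 - 2 = 40.
Step 4: No ties, so the exact null distribution of U (based on enumerating the C(13,6) = 1716 equally likely rank assignments) gives the two-sided p-value.
Step 5: p-value = 0.004662; compare to alpha = 0.05. reject H0.

U_X = 2, p = 0.004662, reject H0 at alpha = 0.05.


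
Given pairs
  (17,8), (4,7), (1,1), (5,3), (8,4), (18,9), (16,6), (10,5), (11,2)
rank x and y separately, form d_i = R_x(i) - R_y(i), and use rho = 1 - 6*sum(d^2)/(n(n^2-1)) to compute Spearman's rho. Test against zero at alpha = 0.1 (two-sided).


Step 1: Rank x and y separately (midranks; no ties here).
rank(x): 17->8, 4->2, 1->1, 5->3, 8->4, 18->9, 16->7, 10->5, 11->6
rank(y): 8->8, 7->7, 1->1, 3->3, 4->4, 9->9, 6->6, 5->5, 2->2
Step 2: d_i = R_x(i) - R_y(i); compute d_i^2.
  (8-8)^2=0, (2-7)^2=25, (1-1)^2=0, (3-3)^2=0, (4-4)^2=0, (9-9)^2=0, (7-6)^2=1, (5-5)^2=0, (6-2)^2=16
sum(d^2) = 42.
Step 3: rho = 1 - 6*42 / (9*(9^2 - 1)) = 1 - 252/720 = 0.650000.
Step 4: Under H0, t = rho * sqrt((n-2)/(1-rho^2)) = 2.2630 ~ t(7).
Step 5: Two-sided p-value from the t-distribution with 7 df = 0.058073.
Step 6: alpha = 0.1. reject H0.

rho = 0.6500, p = 0.058073, reject H0 at alpha = 0.1.


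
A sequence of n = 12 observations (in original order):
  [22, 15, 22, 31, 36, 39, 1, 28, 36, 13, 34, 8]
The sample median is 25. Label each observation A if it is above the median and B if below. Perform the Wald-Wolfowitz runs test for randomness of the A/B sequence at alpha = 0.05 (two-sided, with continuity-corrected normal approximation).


Step 1: Compute median = 25; label A = above, B = below.
Labels in order: BBBAAABAABAB  (n_A = 6, n_B = 6)
Step 2: Count runs R = 7.
Step 3: Under H0 (random ordering), E[R] = 2*n_A*n_B/(n_A+n_B) + 1 = 2*6*6/12 + 1 = 7.0000.
        Var[R] = 2*n_A*n_B*(2*n_A*n_B - n_A - n_B) / ((n_A+n_B)^2 * (n_A+n_B-1)) = 4320/1584 = 2.7273.
        SD[R] = 1.6514.
Step 4: R = E[R], so z = 0 with no continuity correction.
Step 5: Two-sided p-value via normal approximation = 2*(1 - Phi(|z|)) = 1.000000.
Step 6: alpha = 0.05. fail to reject H0.

R = 7, z = 0.0000, p = 1.000000, fail to reject H0.


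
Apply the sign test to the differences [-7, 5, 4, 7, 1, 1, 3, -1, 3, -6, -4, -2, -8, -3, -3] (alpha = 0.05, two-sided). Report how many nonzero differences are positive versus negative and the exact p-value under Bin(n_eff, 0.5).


Step 1: Discard zero differences. Original n = 15; n_eff = number of nonzero differences = 15.
Nonzero differences (with sign): -7, +5, +4, +7, +1, +1, +3, -1, +3, -6, -4, -2, -8, -3, -3
Step 2: Count signs: positive = 7, negative = 8.
Step 3: Under H0: P(positive) = 0.5, so the number of positives S ~ Bin(15, 0.5).
Step 4: Two-sided exact p-value = sum of Bin(15,0.5) probabilities at or below the observed probability = 1.000000.
Step 5: alpha = 0.05. fail to reject H0.

n_eff = 15, pos = 7, neg = 8, p = 1.000000, fail to reject H0.


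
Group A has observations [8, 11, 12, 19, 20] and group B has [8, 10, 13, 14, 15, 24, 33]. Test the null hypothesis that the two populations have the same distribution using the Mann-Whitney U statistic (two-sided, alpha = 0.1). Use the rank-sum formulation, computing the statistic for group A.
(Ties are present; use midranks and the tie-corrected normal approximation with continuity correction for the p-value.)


Step 1: Combine and sort all 12 observations; assign midranks.
sorted (value, group): (8,X), (8,Y), (10,Y), (11,X), (12,X), (13,Y), (14,Y), (15,Y), (19,X), (20,X), (24,Y), (33,Y)
ranks: 8->1.5, 8->1.5, 10->3, 11->4, 12->5, 13->6, 14->7, 15->8, 19->9, 20->10, 24->11, 33->12
Step 2: Rank sum for X: R1 = 1.5 + 4 + 5 + 9 + 10 = 29.5.
Step 3: U_X = R1 - n1(n1+1)/2 = 29.5 - 5*6/2 = 29.5 - 15 = 14.5.
       U_Y = n1*n2 - U_X = 35 - 14.5 = 20.5.
Step 4: Ties are present, so use the tie-corrected normal approximation (with continuity correction) for the p-value.
Step 5: p-value = 0.684221; compare to alpha = 0.1. fail to reject H0.

U_X = 14.5, p = 0.684221, fail to reject H0 at alpha = 0.1.


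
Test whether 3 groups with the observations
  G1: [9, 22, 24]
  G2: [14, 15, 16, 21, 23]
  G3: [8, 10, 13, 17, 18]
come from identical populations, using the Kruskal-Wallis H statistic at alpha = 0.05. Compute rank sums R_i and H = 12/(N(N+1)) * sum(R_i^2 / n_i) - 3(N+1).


Step 1: Combine all N = 13 observations and assign midranks.
sorted (value, group, rank): (8,G3,1), (9,G1,2), (10,G3,3), (13,G3,4), (14,G2,5), (15,G2,6), (16,G2,7), (17,G3,8), (18,G3,9), (21,G2,10), (22,G1,11), (23,G2,12), (24,G1,13)
Step 2: Sum ranks within each group.
R_1 = 26 (n_1 = 3)
R_2 = 40 (n_2 = 5)
R_3 = 25 (n_3 = 5)
Step 3: H = 12/(N(N+1)) * sum(R_i^2/n_i) - 3(N+1)
     = 12/(13*14) * (26^2/3 + 40^2/5 + 25^2/5) - 3*14
     = 0.065934 * 670.333 - 42
     = 2.197802.
Step 4: No ties, so H is used without correction.
Step 5: Under H0, H ~ chi^2(2); p-value = 0.333237.
Step 6: alpha = 0.05. fail to reject H0.

H = 2.1978, df = 2, p = 0.333237, fail to reject H0.


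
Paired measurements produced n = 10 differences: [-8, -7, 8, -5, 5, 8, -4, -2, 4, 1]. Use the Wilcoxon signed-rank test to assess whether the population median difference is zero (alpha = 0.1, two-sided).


Step 1: Drop any zero differences (none here) and take |d_i|.
|d| = [8, 7, 8, 5, 5, 8, 4, 2, 4, 1]
Step 2: Midrank |d_i| (ties get averaged ranks).
ranks: |8|->9, |7|->7, |8|->9, |5|->5.5, |5|->5.5, |8|->9, |4|->3.5, |2|->2, |4|->3.5, |1|->1
Step 3: Attach original signs; sum ranks with positive sign and with negative sign.
W+ = 9 + 5.5 + 9 + 3.5 + 1 = 28
W- = 9 + 7 + 5.5 + 3.5 + 2 = 27
(Check: W+ + W- = 55 should equal n(n+1)/2 = 55.)
Step 4: Test statistic W = min(W+, W-) = 27.
Step 5: Ties in |d|, so use the tie-corrected normal approximation.
        E[W] = n(n+1)/4 = 10*11/4 = 27.5.
        Tie groups: |d|=4 (t=2), |d|=5 (t=2), |d|=8 (t=3); sum(t^3 - t) = 36.
        Var[W] = n(n+1)(2n+1)/24 - sum(t^3-t)/48 = 2310/24 - 36/48 = 95.5.
        z = (W - E[W]) / sqrt(Var[W]) = (27 - 27.5) / 9.7724 = -0.0512.
        Two-sided p = 2*Phi(z) = 0.959194.
Step 6: alpha = 0.1. fail to reject H0.

W+ = 28, W- = 27, W = min = 27, p = 0.959194, fail to reject H0.
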